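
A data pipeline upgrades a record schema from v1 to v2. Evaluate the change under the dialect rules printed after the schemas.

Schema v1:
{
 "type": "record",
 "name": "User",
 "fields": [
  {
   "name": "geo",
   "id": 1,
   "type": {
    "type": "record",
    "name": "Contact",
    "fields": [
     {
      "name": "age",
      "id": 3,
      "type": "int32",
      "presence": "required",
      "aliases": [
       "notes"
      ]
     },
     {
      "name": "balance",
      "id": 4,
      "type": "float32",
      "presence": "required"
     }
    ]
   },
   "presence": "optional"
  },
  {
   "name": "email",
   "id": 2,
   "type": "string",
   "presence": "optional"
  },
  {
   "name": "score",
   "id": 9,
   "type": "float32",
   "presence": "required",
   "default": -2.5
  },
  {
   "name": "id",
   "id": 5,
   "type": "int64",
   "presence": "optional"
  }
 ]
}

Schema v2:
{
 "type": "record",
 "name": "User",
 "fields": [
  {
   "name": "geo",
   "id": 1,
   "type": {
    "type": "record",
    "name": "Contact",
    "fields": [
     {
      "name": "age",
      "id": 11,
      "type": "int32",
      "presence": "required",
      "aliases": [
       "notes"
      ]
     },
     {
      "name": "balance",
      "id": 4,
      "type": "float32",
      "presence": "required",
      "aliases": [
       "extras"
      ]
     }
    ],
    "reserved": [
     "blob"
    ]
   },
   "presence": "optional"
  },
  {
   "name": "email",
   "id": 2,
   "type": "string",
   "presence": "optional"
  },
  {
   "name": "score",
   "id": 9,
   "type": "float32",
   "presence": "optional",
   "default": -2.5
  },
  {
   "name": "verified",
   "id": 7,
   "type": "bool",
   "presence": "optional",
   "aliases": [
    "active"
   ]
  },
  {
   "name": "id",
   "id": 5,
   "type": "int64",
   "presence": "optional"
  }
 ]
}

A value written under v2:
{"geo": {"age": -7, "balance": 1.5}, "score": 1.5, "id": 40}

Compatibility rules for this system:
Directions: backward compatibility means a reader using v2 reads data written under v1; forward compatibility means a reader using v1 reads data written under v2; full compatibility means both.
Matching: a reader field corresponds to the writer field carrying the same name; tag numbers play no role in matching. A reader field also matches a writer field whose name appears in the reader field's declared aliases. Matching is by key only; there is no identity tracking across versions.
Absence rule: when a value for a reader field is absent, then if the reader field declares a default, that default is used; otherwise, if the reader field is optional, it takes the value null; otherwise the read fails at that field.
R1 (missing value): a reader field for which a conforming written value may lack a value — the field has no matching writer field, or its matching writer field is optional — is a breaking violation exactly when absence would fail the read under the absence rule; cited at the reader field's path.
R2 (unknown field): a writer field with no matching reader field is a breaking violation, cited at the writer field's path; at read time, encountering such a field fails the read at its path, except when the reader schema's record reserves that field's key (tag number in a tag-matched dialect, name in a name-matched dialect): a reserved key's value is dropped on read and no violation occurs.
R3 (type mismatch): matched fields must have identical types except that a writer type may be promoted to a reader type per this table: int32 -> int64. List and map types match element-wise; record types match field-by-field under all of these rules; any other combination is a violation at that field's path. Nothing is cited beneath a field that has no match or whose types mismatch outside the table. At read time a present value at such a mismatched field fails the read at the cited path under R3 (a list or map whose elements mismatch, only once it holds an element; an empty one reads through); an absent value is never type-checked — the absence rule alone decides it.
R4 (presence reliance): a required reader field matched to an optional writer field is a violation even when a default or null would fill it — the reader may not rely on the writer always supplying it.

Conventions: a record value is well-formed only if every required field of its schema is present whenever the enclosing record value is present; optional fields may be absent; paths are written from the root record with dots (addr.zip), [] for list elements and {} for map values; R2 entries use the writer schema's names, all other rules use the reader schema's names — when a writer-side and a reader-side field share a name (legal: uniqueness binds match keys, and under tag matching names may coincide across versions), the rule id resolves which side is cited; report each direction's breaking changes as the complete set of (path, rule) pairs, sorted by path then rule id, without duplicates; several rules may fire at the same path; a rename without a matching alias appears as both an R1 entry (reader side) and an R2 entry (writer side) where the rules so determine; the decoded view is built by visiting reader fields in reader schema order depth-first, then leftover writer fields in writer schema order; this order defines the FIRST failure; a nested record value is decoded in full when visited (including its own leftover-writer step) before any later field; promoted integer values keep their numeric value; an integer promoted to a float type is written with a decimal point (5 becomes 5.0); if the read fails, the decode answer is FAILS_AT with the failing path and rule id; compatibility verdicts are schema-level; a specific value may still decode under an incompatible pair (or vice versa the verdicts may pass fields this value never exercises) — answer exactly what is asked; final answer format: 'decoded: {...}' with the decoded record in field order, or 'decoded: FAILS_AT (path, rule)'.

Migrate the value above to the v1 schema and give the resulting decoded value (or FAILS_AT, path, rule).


decoded: {"geo": {"age": -7, "balance": 1.5}, "email": null, "score": 1.5, "id": 40}

each type pair in User: writer, then reader
decode (reader v1):
  geo.age := -7
  geo.balance := 1.5
  email := null (absent, optional -> null)
  score := 1.5
  id := 40
  => decoded: {"geo": {"age": -7, "balance": 1.5}, "email": null, "score": 1.5, "id": 40}
the rest of the User diff is inert for this question:
  field age in record Contact: tag 3 changed to 11 -> inert under this dialect — no rule fires on User and the result does not move
  added field verified to record User: optional bool, tag 7 (in v2 it sits immediately before id) -> changes User's schema-level verdicts only — the decode of this value is the same
  field score in record User: required changed to optional -> changes User's schema-level verdicts only — the decode of this value is the same


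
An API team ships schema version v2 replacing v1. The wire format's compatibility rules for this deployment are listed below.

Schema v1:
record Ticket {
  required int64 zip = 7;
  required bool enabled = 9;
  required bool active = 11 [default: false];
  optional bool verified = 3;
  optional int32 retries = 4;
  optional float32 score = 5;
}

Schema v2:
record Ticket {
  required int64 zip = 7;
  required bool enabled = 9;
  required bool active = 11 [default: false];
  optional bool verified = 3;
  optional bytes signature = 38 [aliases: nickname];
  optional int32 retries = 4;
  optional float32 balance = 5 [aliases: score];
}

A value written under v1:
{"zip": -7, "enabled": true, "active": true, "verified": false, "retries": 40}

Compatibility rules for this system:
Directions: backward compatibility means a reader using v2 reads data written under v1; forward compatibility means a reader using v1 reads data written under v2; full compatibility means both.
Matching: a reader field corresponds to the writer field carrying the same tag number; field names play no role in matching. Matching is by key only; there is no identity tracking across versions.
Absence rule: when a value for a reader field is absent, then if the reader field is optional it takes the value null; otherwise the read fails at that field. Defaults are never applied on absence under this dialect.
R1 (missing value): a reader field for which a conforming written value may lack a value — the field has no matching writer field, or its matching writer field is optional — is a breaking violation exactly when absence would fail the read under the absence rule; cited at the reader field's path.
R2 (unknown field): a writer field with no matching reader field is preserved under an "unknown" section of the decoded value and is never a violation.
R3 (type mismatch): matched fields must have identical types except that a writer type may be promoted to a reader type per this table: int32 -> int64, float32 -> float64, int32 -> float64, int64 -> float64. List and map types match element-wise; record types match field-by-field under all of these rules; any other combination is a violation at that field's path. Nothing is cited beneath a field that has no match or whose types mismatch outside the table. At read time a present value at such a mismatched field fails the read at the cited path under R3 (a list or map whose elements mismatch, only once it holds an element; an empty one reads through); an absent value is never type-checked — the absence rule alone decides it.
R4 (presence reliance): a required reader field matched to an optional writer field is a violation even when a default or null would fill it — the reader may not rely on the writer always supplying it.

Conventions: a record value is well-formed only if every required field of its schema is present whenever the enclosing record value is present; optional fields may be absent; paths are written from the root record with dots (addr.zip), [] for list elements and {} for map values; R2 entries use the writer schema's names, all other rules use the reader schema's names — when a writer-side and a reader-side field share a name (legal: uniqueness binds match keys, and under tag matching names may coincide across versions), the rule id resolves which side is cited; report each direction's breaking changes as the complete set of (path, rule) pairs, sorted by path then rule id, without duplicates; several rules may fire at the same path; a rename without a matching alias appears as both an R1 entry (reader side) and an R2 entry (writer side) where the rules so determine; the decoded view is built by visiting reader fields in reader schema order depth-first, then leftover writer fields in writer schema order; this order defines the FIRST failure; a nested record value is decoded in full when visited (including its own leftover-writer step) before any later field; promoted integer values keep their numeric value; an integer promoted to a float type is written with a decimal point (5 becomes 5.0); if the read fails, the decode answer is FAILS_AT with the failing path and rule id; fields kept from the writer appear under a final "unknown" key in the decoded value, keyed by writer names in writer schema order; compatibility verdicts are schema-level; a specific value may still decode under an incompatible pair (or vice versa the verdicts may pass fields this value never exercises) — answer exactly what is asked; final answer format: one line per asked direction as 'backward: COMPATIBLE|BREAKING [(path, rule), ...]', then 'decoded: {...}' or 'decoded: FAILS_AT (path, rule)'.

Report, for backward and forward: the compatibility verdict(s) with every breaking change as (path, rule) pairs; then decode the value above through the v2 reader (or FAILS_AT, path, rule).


each type pair in Ticket: writer, then reader
backward pass over Ticket, reader schema v2, writer schema v1:
  int64 -> int64, writer required: zip aligns to zip
  bool -> bool, writer required: enabled aligns to enabled
  bool -> bool, writer required: active aligns to active
  bool -> bool, writer optional: verified aligns to verified
  no writer field matches reader signature
  int32 -> int32, writer optional: retries aligns to retries
  float32 -> float32, writer optional: balance aligns to score
  nothing fires on Ticket: backward is COMPATIBLE
forward pass over Ticket, reader schema v1, writer schema v2:
  int64 -> int64, writer required: zip aligns to zip
  bool -> bool, writer required: enabled aligns to enabled
  bool -> bool, writer required: active aligns to active
  bool -> bool, writer optional: verified aligns to verified
  int32 -> int32, writer optional: retries aligns to retries
  float32 -> float32, writer optional: score aligns to balance
  signature (writer side), unknown to reader
  nothing fires on Ticket: forward is COMPATIBLE
decode walk for Ticket under reader schema v2:
  zip := -7
  enabled := true
  active := true
  verified := false
  signature := null (not supplied -> null)
  retries := 40
  balance := null (not supplied -> null)
  => decoded: {"zip": -7, "enabled": true, "active": true, "verified": false, "signature": null, "retries": 40, "balance": null}

backward: COMPATIBLE []; forward: COMPATIBLE []; decoded: {"zip": -7, "enabled": true, "active": true, "verified": false, "signature": null, "retries": 40, "balance": null}


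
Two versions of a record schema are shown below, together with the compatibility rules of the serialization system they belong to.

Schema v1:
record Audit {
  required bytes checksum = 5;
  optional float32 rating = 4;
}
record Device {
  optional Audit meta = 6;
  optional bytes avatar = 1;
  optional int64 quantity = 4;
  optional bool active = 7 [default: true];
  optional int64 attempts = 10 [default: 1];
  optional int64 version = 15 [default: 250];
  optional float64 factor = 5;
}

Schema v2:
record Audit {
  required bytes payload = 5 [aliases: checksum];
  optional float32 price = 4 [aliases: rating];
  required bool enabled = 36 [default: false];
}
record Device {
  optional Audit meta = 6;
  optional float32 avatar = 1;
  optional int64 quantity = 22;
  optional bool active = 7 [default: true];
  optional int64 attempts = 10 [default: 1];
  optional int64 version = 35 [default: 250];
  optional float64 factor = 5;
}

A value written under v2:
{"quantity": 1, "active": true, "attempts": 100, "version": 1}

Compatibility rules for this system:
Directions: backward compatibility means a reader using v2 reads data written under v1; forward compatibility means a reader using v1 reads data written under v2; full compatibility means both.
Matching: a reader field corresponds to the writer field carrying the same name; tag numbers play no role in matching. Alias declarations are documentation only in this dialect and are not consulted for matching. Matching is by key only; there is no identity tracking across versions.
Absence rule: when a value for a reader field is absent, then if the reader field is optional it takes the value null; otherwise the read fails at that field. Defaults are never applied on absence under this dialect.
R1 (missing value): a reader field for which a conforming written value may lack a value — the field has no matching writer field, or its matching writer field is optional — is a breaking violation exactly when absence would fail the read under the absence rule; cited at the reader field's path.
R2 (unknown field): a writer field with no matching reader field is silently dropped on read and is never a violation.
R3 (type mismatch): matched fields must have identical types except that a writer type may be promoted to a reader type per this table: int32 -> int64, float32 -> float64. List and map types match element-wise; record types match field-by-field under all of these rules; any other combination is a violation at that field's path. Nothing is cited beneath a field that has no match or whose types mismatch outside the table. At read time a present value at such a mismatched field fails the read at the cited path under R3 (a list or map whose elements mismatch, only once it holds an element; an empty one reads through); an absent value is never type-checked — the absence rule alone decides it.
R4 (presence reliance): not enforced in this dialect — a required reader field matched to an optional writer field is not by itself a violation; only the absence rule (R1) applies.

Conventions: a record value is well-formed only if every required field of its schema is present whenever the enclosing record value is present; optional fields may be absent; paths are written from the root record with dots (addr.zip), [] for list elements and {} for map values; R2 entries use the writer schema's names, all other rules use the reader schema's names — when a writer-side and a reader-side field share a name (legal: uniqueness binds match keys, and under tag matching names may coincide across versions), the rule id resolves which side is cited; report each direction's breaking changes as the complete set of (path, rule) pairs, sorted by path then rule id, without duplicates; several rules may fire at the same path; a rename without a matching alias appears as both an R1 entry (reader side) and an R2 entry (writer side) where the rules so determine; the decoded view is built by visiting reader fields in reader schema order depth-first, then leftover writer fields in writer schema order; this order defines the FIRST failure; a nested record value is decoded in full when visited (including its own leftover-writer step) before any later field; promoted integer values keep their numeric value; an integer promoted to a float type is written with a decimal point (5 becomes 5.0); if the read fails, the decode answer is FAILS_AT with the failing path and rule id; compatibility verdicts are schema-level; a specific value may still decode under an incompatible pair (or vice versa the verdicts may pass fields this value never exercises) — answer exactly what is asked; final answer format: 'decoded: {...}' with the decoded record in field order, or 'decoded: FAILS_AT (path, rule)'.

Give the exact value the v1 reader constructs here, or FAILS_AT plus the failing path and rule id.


arrows below run writer -> reader for Device
migrating the Device value to v1:
  meta := null (not supplied -> null)
  avatar := null (not supplied -> null)
  quantity := 1
  active := true
  attempts := 100
  version := 1
  factor := null (not supplied -> null)
  => decoded: {"meta": null, "avatar": null, "quantity": 1, "active": true, "attempts": 100, "version": 1, "factor": null}
checking off the Device differences that do not matter here:
  renamed field checksum to payload in record Audit (alias checksum declared on the renamed field) -> shifts the Device verdicts, not this decode
  field avatar in record Device: type bytes changed to float32 -> shifts the Device verdicts, not this decode
  renamed field rating to price in record Audit (alias rating declared on the renamed field) -> no rule fires on it and the decoded Device view is identical with or without it
  field version in record Device: tag 15 changed to 35 -> no rule fires on it and the decoded Device view is identical with or without it
  field quantity in record Device: tag 4 changed to 22 -> no rule fires on it and the decoded Device view is identical with or without it
  added field enabled to record Audit: required bool, tag 36, default false (in v2 it sits last) -> shifts the Device verdicts, not this decode

decoded: {"meta": null, "avatar": null, "quantity": 1, "active": true, "attempts": 100, "version": 1, "factor": null}


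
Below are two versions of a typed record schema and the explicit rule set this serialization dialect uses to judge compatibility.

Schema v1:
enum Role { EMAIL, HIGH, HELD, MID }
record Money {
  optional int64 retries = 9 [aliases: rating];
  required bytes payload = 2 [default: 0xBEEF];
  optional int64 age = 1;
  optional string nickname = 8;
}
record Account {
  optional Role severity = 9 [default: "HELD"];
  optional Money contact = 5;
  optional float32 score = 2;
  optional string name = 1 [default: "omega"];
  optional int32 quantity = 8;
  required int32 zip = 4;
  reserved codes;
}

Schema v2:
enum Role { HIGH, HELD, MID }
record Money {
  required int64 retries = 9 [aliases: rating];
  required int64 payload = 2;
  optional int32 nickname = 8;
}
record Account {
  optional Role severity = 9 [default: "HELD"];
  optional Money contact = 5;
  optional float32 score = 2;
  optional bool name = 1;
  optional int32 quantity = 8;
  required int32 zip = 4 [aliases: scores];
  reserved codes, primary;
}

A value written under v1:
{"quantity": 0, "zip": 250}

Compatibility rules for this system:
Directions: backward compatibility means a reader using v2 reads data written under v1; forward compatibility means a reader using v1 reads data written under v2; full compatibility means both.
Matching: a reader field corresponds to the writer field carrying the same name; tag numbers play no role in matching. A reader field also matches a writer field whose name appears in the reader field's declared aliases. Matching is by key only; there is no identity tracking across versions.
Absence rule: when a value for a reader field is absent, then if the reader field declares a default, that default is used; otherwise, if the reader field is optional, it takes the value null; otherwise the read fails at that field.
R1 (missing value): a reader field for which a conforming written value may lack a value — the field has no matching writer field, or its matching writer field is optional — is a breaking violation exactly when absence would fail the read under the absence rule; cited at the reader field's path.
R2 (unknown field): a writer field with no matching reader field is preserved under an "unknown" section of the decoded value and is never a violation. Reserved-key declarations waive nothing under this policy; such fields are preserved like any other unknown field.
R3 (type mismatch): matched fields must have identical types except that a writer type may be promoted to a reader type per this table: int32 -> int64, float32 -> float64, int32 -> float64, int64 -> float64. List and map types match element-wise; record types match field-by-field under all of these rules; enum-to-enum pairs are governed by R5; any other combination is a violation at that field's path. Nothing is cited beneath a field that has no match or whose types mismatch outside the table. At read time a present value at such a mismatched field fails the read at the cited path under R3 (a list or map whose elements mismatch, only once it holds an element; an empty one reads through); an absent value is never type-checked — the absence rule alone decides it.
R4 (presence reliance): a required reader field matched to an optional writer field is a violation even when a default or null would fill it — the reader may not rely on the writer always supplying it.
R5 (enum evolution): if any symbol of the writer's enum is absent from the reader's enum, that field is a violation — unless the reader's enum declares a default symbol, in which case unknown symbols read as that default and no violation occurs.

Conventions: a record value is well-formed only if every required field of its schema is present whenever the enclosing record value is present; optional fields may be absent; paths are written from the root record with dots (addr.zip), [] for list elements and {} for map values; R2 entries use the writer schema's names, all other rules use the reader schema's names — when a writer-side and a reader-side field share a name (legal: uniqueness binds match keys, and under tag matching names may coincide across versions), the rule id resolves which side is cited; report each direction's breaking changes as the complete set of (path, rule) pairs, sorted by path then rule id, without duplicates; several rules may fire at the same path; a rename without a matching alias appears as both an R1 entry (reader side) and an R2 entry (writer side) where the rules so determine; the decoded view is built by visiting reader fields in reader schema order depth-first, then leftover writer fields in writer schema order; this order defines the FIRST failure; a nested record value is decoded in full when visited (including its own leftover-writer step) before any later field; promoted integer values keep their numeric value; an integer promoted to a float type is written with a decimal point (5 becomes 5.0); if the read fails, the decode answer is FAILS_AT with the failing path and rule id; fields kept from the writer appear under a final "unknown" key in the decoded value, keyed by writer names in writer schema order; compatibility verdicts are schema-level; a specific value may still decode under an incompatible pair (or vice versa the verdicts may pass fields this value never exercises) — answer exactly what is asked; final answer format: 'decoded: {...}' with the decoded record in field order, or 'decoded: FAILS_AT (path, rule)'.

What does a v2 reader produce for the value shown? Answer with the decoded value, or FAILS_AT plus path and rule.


decoded: {"severity": "HELD", "contact": null, "score": null, "name": null, "quantity": 0, "zip": 250}

in Account below, arrows point writer -> reader
migrating the Account value to v2:
  severity := "HELD" (absent -> default)
  contact := null (absent, optional -> null)
  score := null (absent, optional -> null)
  name := null (absent, optional -> null)
  quantity := 0
  zip := 250
  => decoded: {"severity": "HELD", "contact": null, "score": null, "name": null, "quantity": 0, "zip": 250}
ruling out the remaining Account differences:
  removed field age from record Money -> no rule fires on it and the decoded Account view is identical with or without it
  field nickname in record Money: type string changed to int32 -> changes Account's schema-level verdicts only — the decode of this value is the same
  enum Role (field severity in record Account): symbol EMAIL removed -> changes Account's schema-level verdicts only — the decode of this value is the same
  field payload in record Money: type bytes changed to int64 (its default is dropped) -> changes Account's schema-level verdicts only — the decode of this value is the same
  field retries in record Money: optional changed to required -> changes Account's schema-level verdicts only — the decode of this value is the same


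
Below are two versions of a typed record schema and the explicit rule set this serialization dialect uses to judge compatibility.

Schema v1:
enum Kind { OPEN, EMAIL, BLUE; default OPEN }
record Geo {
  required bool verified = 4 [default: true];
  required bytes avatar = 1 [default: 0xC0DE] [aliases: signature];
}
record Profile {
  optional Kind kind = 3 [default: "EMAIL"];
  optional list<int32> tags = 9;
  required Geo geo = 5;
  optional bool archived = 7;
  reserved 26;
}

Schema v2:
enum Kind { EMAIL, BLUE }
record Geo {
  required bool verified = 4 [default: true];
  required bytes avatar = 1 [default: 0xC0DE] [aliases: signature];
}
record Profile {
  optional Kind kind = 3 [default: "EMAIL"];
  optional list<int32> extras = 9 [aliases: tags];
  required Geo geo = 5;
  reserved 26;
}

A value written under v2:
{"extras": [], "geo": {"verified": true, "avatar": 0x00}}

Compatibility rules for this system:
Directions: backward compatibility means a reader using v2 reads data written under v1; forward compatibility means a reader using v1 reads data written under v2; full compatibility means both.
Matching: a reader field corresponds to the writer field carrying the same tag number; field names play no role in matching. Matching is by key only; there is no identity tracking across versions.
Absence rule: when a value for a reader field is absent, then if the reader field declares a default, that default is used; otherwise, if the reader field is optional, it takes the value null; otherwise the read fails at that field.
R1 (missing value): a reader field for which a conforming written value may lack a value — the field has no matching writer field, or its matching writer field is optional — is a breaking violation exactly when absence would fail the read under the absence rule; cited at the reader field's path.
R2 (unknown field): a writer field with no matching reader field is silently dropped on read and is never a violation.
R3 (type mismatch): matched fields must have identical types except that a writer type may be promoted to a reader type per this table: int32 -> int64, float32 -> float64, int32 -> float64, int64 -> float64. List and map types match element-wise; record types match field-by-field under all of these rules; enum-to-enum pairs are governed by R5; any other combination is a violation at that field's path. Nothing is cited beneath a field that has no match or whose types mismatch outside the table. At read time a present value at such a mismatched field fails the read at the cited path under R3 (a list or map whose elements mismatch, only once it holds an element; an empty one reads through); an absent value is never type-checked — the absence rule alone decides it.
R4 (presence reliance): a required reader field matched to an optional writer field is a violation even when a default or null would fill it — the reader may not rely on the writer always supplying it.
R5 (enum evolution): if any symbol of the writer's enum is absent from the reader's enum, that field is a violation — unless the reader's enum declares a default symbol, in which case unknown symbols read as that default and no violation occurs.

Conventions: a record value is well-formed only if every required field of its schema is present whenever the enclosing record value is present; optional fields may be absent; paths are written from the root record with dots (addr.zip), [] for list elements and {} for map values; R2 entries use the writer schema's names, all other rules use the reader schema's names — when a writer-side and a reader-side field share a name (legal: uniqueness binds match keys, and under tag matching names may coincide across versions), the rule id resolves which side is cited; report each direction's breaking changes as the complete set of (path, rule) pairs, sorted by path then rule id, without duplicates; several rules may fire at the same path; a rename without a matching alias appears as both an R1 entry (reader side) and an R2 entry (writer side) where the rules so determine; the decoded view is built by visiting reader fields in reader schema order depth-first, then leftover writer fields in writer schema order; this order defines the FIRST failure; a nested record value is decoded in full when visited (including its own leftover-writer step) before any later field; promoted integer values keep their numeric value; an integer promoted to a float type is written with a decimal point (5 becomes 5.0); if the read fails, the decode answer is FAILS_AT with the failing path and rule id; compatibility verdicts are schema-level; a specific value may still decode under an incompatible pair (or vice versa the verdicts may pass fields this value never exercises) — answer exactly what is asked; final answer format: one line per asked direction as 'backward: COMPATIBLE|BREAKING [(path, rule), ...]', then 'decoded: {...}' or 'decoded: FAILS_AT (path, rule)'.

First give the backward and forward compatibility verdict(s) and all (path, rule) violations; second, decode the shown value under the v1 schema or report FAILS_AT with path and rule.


backward: BREAKING [(kind, R5)]; forward: COMPATIBLE []; decoded: {"kind": "EMAIL", "tags": [], "geo": {"verified": true, "avatar": 0x00}, "archived": null}

arrows below run writer -> reader for Profile
checking backward for Profile: reader v2 against writer v1:
  writer optional, Kind -> Kind: reader kind maps from writer kind
  writer optional, list<int32> -> list<int32>: reader extras maps from writer tags
  writer required, Geo -> Geo: reader geo maps from writer geo
  writer archived: unknown to reader
  writer required, bool -> bool: reader geo.verified maps from writer geo.verified
  writer required, bytes -> bytes: reader geo.avatar maps from writer geo.avatar
  R5 fires at kind
  => 1 violation(s): backward is BREAKING for Profile
checking forward for Profile: reader v1 against writer v2:
  writer optional, Kind -> Kind: reader kind maps from writer kind
  writer optional, list<int32> -> list<int32>: reader tags maps from writer extras
  writer required, Geo -> Geo: reader geo maps from writer geo
  archived: no writer-side match
  writer required, bool -> bool: reader geo.verified maps from writer geo.verified
  writer required, bytes -> bytes: reader geo.avatar maps from writer geo.avatar
  => no violations; forward on Profile: COMPATIBLE
decoding the Profile value with the v1 reader:
  kind := "EMAIL" (absent -> default)
  tags := [] (from writer extras)
  geo.verified := true
  geo.avatar := 0x00
  archived := null (absent, optional -> null)
  => decoded: {"kind": "EMAIL", "tags": [], "geo": {"verified": true, "avatar": 0x00}, "archived": null}


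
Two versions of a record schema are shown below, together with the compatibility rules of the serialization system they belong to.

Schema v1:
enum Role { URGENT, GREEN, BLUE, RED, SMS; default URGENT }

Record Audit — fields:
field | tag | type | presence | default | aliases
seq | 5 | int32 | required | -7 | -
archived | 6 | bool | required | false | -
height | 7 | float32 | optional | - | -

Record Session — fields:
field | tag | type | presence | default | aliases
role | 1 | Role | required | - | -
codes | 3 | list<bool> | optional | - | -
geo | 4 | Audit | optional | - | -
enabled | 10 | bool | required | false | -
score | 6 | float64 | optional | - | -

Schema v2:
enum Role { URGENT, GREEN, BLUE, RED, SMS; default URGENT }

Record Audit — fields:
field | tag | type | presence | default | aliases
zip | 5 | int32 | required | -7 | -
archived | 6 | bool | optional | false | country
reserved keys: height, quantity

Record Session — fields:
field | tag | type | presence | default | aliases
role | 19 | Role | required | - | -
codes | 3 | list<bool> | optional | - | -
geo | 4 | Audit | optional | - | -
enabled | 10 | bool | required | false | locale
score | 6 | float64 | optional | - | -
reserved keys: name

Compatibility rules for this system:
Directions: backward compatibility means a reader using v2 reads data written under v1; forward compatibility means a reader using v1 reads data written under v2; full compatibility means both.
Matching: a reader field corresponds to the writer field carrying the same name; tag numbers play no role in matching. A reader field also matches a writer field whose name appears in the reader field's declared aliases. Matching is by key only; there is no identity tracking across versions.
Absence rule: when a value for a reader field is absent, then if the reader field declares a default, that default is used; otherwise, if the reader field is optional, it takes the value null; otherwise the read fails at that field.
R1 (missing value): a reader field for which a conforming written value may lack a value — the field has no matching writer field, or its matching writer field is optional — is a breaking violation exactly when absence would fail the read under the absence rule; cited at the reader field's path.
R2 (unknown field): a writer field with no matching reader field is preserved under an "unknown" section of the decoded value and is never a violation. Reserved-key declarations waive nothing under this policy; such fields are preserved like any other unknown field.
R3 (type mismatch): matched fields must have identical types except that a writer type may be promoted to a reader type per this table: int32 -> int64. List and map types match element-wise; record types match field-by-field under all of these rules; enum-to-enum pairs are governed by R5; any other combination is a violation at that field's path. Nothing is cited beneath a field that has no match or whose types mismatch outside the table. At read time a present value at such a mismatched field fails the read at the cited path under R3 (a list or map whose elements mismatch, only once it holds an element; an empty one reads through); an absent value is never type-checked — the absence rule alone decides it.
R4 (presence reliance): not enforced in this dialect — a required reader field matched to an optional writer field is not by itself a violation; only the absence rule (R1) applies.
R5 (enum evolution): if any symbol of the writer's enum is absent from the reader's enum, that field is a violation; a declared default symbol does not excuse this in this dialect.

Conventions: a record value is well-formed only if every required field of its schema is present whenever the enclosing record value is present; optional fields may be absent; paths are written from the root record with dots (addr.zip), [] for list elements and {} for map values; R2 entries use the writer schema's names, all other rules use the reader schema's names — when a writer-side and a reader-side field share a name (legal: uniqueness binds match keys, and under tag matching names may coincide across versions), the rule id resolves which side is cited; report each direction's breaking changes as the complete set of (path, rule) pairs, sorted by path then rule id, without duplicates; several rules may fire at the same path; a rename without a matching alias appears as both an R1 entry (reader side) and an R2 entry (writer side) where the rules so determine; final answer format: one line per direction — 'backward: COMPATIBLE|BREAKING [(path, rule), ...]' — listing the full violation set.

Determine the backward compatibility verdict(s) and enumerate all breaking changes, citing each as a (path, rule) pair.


backward: COMPATIBLE []

arrows below run writer -> reader for Session
backward analysis of Session with v2 as reader and v1 as writer:
  Role -> Role, writer required: role aligns to role
  list<bool> -> list<bool>, writer optional: codes aligns to codes
  Audit -> Audit, writer optional: geo aligns to geo
  bool -> bool, writer required: enabled aligns to enabled
  float64 -> float64, writer optional: score aligns to score
  geo.zip: no writer match
  bool -> bool, writer required: geo.archived aligns to geo.archived
  leftover writer field: geo.seq
  leftover writer field: geo.height
  => no violations; backward on Session: COMPATIBLE
checking off the Session differences that do not matter here:
  field role in record Session: tag 1 changed to 19 -> triggers nothing under Session's printed rules — same verdict
  field archived in record Audit: required changed to optional -> triggers nothing under Session's printed rules — same verdict
  renamed field seq to zip in record Audit -> triggers nothing under Session's printed rules — same verdict
  removed field height from record Audit (its key "height" joins the reserved list) -> triggers nothing under Session's printed rules — same verdict


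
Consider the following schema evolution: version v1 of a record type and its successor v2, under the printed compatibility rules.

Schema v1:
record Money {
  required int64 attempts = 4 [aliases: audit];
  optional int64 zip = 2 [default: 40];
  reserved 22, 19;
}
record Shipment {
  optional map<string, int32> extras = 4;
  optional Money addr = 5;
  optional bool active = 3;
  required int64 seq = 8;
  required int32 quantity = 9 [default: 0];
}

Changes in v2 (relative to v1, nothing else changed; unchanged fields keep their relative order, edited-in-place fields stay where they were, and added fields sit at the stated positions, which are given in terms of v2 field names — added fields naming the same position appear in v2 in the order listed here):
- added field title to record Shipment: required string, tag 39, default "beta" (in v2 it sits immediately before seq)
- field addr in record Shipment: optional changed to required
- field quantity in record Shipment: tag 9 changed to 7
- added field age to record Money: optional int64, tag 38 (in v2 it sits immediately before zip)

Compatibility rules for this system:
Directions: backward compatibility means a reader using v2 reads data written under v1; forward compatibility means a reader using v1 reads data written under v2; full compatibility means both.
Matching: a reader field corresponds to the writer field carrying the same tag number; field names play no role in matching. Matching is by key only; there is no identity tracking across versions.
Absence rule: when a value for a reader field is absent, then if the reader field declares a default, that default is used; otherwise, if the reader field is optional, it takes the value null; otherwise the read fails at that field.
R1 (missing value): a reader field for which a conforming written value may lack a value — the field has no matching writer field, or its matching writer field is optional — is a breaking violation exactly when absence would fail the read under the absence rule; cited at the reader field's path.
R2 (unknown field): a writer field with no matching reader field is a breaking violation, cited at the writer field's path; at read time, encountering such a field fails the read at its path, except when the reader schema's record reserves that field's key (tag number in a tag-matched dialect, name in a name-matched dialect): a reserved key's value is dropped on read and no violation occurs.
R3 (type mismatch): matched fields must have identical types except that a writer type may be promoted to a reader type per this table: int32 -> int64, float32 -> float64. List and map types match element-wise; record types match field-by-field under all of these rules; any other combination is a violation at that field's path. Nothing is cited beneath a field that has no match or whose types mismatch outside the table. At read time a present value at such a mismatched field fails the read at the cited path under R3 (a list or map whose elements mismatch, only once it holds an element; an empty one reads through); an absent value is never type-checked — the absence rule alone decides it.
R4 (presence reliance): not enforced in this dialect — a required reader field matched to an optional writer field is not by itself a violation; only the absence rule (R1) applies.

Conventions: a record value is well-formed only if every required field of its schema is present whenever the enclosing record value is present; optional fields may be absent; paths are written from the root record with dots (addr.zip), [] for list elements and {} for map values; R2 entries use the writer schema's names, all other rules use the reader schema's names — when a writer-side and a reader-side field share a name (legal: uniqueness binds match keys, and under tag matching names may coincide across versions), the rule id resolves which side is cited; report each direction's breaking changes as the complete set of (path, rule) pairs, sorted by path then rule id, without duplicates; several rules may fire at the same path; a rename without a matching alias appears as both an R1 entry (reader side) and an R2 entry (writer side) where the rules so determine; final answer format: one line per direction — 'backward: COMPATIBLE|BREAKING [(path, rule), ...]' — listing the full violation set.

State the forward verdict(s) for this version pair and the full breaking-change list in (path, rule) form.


forward: BREAKING [(addr.age, R2), (quantity, R2), (title, R2)]

in Shipment below, arrows point writer -> reader
forward on Shipment — v1 reading data written by v2:
  extras: paired with writer extras (map<string, int32> -> map<string, int32>; writer optional)
  addr: paired with writer addr (Money -> Money; writer required)
  active: paired with writer active (bool -> bool; writer optional)
  seq: paired with writer seq (int64 -> int64; writer required)
  quantity has no writer counterpart
  title (writer side), unknown to reader
  quantity (writer side), unknown to reader
  addr.attempts: paired with writer addr.attempts (int64 -> int64; writer required)
  addr.zip: paired with writer addr.zip (int64 -> int64; writer optional)
  addr.age (writer side), unknown to reader
  R2 fires at addr.age
  R2 fires at quantity
  R2 fires at title
  => forward verdict for Shipment: BREAKING, 3 violation(s)
remaining Shipment differences; none change what is asked:
  field addr in record Shipment: optional changed to required -> matters only for Shipment's backward compatibility — outside the asked direction
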